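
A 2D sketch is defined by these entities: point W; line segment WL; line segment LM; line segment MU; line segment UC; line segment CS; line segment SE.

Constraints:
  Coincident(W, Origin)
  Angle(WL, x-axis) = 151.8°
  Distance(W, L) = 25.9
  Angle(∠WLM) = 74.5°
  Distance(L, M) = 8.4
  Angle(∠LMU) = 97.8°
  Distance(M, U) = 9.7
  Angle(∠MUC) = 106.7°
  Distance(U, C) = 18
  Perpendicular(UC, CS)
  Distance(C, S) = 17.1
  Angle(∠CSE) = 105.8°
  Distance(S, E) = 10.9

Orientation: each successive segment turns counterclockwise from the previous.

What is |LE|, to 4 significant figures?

7.762

W is at the origin; WL runs at 151.8° with length 25.9, so L = (-22.83, 12.24). ∠WLM = 74.5° gives LM at -102.7° from the x-axis; with |LM| = 8.4, M = (-24.67, 4.045). ∠LMU = 97.8° gives MU at -20.50° from the x-axis; with |MU| = 9.7, U = (-15.59, 0.6476). ∠MUC = 106.7° gives UC at 52.80° from the x-axis; with |UC| = 18.0, C = (-4.704, 14.99). The perpendicularity gives CS at right angles to UC, so CS runs at 142.8°; with |CS| = 17.1, S = (-18.32, 25.32). ∠CSE = 105.8° gives SE at -143.0° from the x-axis; with |SE| = 10.9, E = (-27.03, 18.76). Then |LE| = |E − L| = 7.762.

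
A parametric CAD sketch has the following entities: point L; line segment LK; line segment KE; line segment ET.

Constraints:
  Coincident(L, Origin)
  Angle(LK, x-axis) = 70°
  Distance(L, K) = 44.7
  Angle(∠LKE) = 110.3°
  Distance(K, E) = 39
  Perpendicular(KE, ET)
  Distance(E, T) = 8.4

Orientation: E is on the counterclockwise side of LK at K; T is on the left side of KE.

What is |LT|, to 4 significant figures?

63.99

∠LKE = 110.3°, so KE runs at 70.0° + (180° − 110.3°) = 139.7° from the x-axis; with |KE| = 39.0, E = K + 39.0·(cos 139.7°, sin 139.7°) = (-14.46, 67.23). KE ⟂ ET; with |ET| = 8.4 on the left of KE, T = E + 8.4·(-0.6468, -0.7627) = (-19.89, 60.82). Then |LT| = |T − L| = 63.99.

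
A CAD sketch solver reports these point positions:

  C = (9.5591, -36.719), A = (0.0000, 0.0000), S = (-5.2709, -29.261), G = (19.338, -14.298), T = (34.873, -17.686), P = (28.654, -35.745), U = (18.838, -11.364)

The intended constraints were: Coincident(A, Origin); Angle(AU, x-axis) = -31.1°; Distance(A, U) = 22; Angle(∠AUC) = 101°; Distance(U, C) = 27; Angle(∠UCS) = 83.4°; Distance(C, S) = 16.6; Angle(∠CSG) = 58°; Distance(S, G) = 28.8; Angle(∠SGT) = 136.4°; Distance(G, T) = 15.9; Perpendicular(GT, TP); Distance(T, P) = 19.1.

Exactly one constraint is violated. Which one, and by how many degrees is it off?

Perpendicular(GT, TP) — off by 6.70°.

A = (0.00, 0.00) ✓; AU at -31.10° ✓; |AU| = 22.00 ✓; ∠AUC = 101.0° ✓; |UC| = 27.00 ✓; ∠UCS = 83.40° ✓; |CS| = 16.60 ✓; ∠CSG = 58.00° ✓; |SG| = 28.80 ✓; ∠SGT = 136.4° ✓; |GT| = 15.90 ✓; ∠(GT, TP) = 96.70° ✗; |TP| = 19.10 ✓.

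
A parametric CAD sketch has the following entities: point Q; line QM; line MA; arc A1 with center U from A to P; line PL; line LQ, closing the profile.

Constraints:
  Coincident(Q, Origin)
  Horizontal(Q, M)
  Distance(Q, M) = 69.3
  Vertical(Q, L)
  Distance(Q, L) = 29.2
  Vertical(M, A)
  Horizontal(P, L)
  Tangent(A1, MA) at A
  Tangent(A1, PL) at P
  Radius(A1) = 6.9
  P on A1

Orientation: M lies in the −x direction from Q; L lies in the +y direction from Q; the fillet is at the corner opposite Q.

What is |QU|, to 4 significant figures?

66.26

Q is at the origin; QM is horizontal with |QM| = 69.3 and M on the −x side, so M = (-69.30, 0.000). Q and L share the same x with |QL| = 29.2 and L on the +y side, so L = (0.000, 29.20). The virtual corner opposite Q is at (-69.30, 29.20). A1 meets MA tangentially, so UA is at right angles to MA and tangency of A1 to PL means the radius UP is perpendicular to PL, with radius 6.9, so the center U sits 6.9 in from both sides at U = (-62.40, 22.30). Then |QU| = |U − Q| = 66.26.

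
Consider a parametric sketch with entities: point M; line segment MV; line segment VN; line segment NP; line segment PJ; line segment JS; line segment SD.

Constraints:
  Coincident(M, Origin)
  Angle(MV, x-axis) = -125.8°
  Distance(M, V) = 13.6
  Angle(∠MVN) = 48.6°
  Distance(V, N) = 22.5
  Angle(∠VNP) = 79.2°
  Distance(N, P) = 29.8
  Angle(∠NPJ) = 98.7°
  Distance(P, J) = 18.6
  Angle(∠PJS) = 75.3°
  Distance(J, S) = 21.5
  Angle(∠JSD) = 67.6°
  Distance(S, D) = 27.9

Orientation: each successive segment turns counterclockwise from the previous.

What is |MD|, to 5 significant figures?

23.091

M is at the origin; MV runs at -125.8° with length 13.6, so V = (-7.9554, -11.030). ∠MVN = 48.6° gives VN at 5.6000° from the x-axis; with |VN| = 22.5, N = (14.437, -8.8349). ∠VNP = 79.2° gives NP at 106.40° from the x-axis; with |NP| = 29.8, P = (6.0234, 19.753). ∠NPJ = 98.7° gives PJ at -172.30° from the x-axis; with |PJ| = 18.6, J = (-12.409, 17.261). ∠PJS = 75.3° gives JS at -67.600° from the x-axis; with |JS| = 21.5, S = (-4.2159, -2.6172). ∠JSD = 67.6° gives SD at 44.800° from the x-axis; with |SD| = 27.9, D = (15.581, 17.042). Then |MD| = |D − M| = 23.091.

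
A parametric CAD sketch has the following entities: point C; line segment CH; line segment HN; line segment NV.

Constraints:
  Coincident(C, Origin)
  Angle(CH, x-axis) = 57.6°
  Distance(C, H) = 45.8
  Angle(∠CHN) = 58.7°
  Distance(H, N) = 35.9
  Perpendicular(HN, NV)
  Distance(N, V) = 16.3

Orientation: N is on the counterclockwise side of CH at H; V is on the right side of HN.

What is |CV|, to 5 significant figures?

56.741

C is at the origin; CH runs at 57.6° with length 45.8, so H = 45.8·(cos 57.6°, sin 57.6°) = (24.541, 38.670). ∠CHN = 58.7°, so HN runs at 57.6° + (180° − 58.7°) = 178.90° from the x-axis; with |HN| = 35.9, N = H + 35.9·(cos 178.90°, sin 178.90°) = (-11.353, 39.359). HN ⟂ NV; with |NV| = 16.3 on the right of HN, V = N + 16.3·(0.019197, 0.99982) = (-11.040, 55.656). Then |CV| = |V − C| = 56.741.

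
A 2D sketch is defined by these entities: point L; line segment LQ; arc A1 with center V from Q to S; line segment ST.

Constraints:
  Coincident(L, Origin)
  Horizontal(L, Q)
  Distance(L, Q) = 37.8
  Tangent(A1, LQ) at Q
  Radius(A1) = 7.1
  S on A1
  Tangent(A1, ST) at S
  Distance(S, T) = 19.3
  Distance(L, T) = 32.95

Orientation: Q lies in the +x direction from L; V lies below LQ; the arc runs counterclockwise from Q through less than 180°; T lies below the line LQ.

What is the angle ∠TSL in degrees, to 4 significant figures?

76.69°

Checks: ∠(VQ, QL) = 90.00° ✓; |VS| = 7.100 ✓; ∠(VS, ST) = 90.00° ✓; |ST| = 19.30 ✓; |LT| = 32.95 ✓.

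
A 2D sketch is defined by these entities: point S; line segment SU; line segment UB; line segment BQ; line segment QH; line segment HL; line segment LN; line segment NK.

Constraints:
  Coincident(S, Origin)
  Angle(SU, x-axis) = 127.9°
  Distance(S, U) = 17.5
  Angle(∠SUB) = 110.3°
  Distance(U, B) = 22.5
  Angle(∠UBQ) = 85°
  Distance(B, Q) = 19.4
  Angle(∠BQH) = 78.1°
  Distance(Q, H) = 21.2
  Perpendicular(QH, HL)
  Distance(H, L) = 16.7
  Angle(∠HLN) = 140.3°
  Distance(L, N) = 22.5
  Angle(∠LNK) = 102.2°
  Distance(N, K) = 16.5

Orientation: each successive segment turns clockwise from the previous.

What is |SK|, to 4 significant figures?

46.57

S is at the origin; SU runs at 127.9° with length 17.5, so U = (-10.75, 13.81). ∠SUB = 110.3° gives UB at 58.20° from the x-axis; with |UB| = 22.5, B = (1.107, 32.93). ∠UBQ = 85.0° gives BQ at -36.80° from the x-axis; with |BQ| = 19.4, Q = (16.64, 21.31). ∠BQH = 78.1° gives QH at -138.7° from the x-axis; with |QH| = 21.2, H = (0.7139, 7.318). The perpendicularity gives HL at right angles to QH, so HL runs at 131.3°; with |HL| = 16.7, L = (-10.31, 19.86). ∠HLN = 140.3° gives LN at 91.60° from the x-axis; with |LN| = 22.5, N = (-10.94, 42.36). ∠LNK = 102.2° gives NK at 13.80° from the x-axis; with |NK| = 16.5, K = (5.087, 46.29). Then |SK| = |K − S| = 46.57.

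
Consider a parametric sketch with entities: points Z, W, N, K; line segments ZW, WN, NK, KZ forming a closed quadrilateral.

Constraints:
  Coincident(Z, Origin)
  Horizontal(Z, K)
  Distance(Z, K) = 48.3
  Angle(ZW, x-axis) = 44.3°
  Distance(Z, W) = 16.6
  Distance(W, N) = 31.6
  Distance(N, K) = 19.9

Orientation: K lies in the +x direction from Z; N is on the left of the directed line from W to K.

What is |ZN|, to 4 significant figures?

46.66

Z is at the origin; Z and K share the same y with |ZK| = 48.3 and K in +x, so K = (48.3, 0). ZW runs at 44.3° with |ZW| = 16.6, so W = (11.88, 11.59). N is determined by |WN| = 31.6 and |NK| = 19.9 together: it lies at the intersection of circle(W, 31.6) and circle(K, 19.9). With |WK| = 38.22, the foot of the radical line on WK is 26.99 from W and the perpendicular offset is √(31.6² − 26.99²) = 16.43. Taking the left-of-WK solution: N = (42.59, 19.06).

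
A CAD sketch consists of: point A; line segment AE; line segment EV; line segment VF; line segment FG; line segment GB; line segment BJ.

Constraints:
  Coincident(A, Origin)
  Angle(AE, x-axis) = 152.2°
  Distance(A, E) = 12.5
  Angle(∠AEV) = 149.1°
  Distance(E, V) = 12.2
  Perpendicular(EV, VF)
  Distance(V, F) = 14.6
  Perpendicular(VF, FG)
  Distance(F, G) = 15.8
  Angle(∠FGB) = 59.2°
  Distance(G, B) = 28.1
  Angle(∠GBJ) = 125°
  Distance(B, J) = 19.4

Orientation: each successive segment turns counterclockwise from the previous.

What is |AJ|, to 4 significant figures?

44.40

∠FGB = 59.2° gives GB at 123.9° from the x-axis; with |GB| = 28.1, B = (-22.35, 14.77). ∠GBJ = 125.0° gives BJ at 178.9° from the x-axis; with |BJ| = 19.4, J = (-41.74, 15.14). Then |AJ| = |J − A| = 44.40.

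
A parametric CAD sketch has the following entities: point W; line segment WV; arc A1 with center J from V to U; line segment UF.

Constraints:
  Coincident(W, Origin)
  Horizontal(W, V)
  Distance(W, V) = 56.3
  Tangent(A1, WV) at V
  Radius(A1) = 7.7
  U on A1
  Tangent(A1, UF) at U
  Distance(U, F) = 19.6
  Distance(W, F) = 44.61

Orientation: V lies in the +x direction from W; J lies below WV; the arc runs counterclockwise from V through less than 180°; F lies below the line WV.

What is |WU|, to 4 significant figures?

49.84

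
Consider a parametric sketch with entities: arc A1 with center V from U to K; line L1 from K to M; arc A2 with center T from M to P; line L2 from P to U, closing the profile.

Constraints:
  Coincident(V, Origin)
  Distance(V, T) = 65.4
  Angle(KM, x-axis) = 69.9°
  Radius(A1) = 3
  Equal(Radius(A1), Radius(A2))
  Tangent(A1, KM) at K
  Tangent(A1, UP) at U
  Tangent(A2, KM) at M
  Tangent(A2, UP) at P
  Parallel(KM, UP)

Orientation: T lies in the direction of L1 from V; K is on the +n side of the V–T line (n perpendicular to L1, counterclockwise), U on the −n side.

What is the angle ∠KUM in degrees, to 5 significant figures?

84.758°

Tangency of A1 to both parallel lines with radius 3.0 puts K and U at V ± 3.0·n: K = (-2.8173, 1.0310), U = (2.8173, -1.0310). Equal radii place M and P the same way about T: M = T + 3.0·n = (19.658, 62.448), P = T − 3.0·n = (25.293, 60.386). Then cos ∠KUM = UK·UM / (|UK||UM|), giving 84.758°.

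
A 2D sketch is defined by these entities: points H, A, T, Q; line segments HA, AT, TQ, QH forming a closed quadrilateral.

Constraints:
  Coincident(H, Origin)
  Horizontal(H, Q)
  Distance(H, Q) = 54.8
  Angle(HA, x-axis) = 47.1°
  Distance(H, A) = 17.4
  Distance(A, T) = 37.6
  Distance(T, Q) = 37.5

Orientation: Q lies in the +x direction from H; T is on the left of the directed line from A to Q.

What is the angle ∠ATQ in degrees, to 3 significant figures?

73.3°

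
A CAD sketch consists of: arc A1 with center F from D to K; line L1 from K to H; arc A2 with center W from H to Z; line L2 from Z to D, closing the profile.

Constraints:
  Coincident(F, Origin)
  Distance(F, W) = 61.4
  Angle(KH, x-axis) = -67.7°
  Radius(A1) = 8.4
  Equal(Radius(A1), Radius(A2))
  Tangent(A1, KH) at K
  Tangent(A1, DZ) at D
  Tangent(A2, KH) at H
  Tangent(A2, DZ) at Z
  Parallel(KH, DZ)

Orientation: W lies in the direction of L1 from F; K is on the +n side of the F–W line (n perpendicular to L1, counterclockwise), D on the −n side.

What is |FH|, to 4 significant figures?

61.97

The slot axis is L1's direction at -67.7°, so u = (cos -67.7°, sin -67.7°) = (0.3795, -0.9252) and n = (−sin -67.7°, cos -67.7°) = (0.9252, 0.3795). F is at the origin and W lies 61.4 along u from F, so W = 61.4·u = (23.30, -56.81). Tangency of A1 to both parallel lines with radius 8.4 puts K and D at F ± 8.4·n: K = (7.772, 3.187), D = (-7.772, -3.187). Equal radii place H and Z the same way about W: H = W + 8.4·n = (31.07, -53.62), Z = W − 8.4·n = (15.53, -60.00). Then |FH| = |H − F| = 61.97.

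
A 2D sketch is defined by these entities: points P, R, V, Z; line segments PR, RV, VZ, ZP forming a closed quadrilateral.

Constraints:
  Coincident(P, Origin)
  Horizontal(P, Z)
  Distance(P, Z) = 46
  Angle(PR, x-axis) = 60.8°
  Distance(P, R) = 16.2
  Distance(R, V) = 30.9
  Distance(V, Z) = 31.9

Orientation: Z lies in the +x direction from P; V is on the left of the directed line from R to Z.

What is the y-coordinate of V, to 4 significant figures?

29.78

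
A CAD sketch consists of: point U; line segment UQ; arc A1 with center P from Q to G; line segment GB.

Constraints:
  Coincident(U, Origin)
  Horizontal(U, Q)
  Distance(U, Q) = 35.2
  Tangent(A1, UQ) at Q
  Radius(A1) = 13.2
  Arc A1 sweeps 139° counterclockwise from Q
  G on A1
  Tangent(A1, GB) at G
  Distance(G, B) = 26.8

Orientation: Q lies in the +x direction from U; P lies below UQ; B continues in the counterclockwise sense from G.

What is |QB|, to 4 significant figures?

42.35

On A1, Q sits at bearing 90° from P; a 139° counterclockwise sweep puts G at bearing 229°, so G = P + 13.2·(cos 229°, sin 229°) = (26.54, -23.16). The tangent condition forces PG to be normal to GB, so GB runs along (−sin 229°, cos 229°); with |GB| = 26.8, B = (46.77, -40.74). Then |QB| = |B − Q| = 42.35.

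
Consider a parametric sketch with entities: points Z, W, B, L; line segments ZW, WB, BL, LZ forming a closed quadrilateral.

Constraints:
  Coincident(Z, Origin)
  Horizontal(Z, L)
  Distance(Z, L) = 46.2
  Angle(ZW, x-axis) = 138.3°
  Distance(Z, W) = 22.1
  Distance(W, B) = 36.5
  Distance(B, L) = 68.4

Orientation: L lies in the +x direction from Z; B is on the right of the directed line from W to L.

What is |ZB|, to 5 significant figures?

28.643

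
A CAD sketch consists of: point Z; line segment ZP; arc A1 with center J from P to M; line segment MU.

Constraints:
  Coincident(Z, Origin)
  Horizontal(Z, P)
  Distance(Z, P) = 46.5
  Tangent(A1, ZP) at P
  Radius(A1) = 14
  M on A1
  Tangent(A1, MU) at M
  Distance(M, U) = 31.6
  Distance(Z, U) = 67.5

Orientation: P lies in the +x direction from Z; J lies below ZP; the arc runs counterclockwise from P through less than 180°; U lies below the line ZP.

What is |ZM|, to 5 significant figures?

39.148

Checks: |JM| = 14.00 ✓; ∠(JM, MU) = 90.00° ✓; |MU| = 31.60 ✓; |ZU| = 67.50 ✓.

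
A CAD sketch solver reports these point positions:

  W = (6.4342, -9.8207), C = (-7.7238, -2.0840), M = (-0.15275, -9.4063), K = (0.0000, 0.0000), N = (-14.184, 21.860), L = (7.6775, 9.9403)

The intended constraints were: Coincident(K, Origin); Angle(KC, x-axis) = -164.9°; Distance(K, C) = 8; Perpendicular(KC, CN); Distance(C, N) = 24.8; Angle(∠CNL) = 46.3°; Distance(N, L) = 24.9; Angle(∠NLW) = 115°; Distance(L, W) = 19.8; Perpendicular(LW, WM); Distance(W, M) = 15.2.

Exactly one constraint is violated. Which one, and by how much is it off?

Distance(W, M) = 15.2 — off by 8.60.

K = (0.00, 0.00) ✓; KC at -164.9° ✓; |KC| = 8.000 ✓; ∠(KC, CN) = 90.00° ✓; |CN| = 24.80 ✓; ∠CNL = 46.30° ✓; |NL| = 24.90 ✓; ∠NLW = 115.0° ✓; |LW| = 19.80 ✓; ∠(LW, WM) = 90.00° ✓; |WM| = 6.600 ✗.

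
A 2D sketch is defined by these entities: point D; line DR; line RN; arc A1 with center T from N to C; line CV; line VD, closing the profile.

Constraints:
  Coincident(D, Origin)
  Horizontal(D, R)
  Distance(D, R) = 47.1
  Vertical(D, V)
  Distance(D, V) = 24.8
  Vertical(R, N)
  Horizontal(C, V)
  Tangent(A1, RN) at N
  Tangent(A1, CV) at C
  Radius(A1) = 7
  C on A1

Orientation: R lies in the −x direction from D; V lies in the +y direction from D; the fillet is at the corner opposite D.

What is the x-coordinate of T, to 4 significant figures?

-40.10

DV is vertical with |DV| = 24.8 and V on the +y side, so V = (0.000, 24.80). The virtual corner opposite D is at (-47.10, 24.80). Since A1 is tangent to RN there, TN ⟂ RN and since A1 is tangent to CV there, TC ⟂ CV, with radius 7.0, so the center T sits 7.0 in from both sides at T = (-40.10, 17.80). So T.x = -40.10.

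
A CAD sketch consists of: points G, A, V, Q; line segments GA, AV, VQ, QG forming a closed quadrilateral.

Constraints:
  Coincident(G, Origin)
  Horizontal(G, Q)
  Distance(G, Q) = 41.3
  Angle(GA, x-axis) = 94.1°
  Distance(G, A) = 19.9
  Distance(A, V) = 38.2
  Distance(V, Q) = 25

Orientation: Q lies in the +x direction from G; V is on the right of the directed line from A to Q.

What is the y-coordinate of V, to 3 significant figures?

-12.1

Checks: |AV| = 38.20 ✓; |VQ| = 25.00 ✓.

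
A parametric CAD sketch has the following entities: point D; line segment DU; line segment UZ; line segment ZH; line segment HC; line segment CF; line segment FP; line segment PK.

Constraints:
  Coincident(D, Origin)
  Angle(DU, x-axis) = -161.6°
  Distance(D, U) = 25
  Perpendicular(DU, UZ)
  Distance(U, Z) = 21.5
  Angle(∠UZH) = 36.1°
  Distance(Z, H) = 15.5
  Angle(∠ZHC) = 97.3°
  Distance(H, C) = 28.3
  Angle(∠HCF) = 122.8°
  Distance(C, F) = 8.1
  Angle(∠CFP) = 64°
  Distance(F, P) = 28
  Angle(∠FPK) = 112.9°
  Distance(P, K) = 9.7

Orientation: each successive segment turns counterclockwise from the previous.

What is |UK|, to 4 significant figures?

12.87

D is at the origin; DU runs at -161.6° with length 25.0, so U = (-23.72, -7.891). DU ⟂ UZ, so UZ runs at -71.60°; with |UZ| = 21.5, Z = (-16.94, -28.29). ∠UZH = 36.1° gives ZH at 72.30° from the x-axis; with |ZH| = 15.5, H = (-12.22, -13.53). ∠ZHC = 97.3° gives HC at 155.0° from the x-axis; with |HC| = 28.3, C = (-37.87, -1.566). ∠HCF = 122.8° gives CF at -147.8° from the x-axis; with |CF| = 8.1, F = (-44.73, -5.882). ∠CFP = 64.0° gives FP at -31.80° from the x-axis; with |FP| = 28.0, P = (-20.93, -20.64). ∠FPK = 112.9° gives PK at 35.30° from the x-axis; with |PK| = 9.7, K = (-13.01, -15.03). Then |UK| = |K − U| = 12.87.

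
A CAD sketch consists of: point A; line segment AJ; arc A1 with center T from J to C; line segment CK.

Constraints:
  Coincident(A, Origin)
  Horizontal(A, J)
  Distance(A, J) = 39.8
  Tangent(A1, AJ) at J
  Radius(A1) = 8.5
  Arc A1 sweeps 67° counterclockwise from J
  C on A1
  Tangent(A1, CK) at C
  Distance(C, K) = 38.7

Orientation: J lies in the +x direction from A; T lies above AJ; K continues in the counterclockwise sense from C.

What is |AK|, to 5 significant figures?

74.845

A is at the origin; A and J share the same y with |AJ| = 39.8 and J on the +x side, so J = (39.800, 0.0000). Tangency of A1 to AJ means the radius TJ is perpendicular to AJ, so T = J + (0, 8.5) = (39.800, 8.5000). On A1, J sits at bearing -90° from T; a 67° counterclockwise sweep puts C at bearing -23°, so C = T + 8.5·(cos -23°, sin -23°) = (47.624, 5.1788). The tangent condition forces TC to be normal to CK, so CK runs along (−sin -23°, cos -23°); with |CK| = 38.7, K = (62.746, 40.802). Then |AK| = |K − A| = 74.845.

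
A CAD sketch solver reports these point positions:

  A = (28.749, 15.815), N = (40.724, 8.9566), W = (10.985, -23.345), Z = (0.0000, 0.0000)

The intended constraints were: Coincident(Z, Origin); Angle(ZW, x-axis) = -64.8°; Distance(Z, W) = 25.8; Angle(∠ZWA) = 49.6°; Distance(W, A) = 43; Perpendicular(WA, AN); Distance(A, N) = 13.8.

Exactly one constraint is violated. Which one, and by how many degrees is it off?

Perpendicular(WA, AN) — off by 5.40°.

Z = (0.00, 0.00) ✓; ZW at -64.80° ✓; |ZW| = 25.80 ✓; ∠ZWA = 49.60° ✓; |WA| = 43.00 ✓; ∠(WA, AN) = 95.40° ✗; |AN| = 13.80 ✓.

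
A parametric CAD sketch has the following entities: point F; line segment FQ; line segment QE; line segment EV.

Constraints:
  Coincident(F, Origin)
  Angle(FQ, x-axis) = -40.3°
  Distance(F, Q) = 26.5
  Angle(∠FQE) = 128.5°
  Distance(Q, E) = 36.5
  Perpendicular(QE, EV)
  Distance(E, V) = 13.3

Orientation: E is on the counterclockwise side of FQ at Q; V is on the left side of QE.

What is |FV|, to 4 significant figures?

53.52

F is at the origin; FQ runs at -40.3° with length 26.5, so Q = 26.5·(cos -40.3°, sin -40.3°) = (20.21, -17.14). ∠FQE = 128.5°, so QE runs at -40.3° + (180° − 128.5°) = 11.20° from the x-axis; with |QE| = 36.5, E = Q + 36.5·(cos 11.20°, sin 11.20°) = (56.02, -10.05). QE ⟂ EV; with |EV| = 13.3 on the left of QE, V = E + 13.3·(-0.1942, 0.9810) = (53.43, 2.996). Then |FV| = |V − F| = 53.52.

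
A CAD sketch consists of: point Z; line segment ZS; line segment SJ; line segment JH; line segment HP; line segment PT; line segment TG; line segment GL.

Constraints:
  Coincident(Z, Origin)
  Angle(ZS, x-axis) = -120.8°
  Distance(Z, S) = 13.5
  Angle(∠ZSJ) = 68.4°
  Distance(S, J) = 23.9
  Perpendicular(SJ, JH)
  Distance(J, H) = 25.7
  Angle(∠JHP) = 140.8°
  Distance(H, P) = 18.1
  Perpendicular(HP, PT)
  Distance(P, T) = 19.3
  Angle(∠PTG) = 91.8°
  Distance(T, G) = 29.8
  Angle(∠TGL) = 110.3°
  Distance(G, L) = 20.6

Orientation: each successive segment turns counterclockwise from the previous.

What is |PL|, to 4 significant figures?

37.55

Z is at the origin; ZS runs at -120.8° with length 13.5, so S = (-6.913, -11.60). ∠ZSJ = 68.4° gives SJ at -9.200° from the x-axis; with |SJ| = 23.9, J = (16.68, -15.42). The perpendicularity gives JH at right angles to SJ, so JH runs at 80.80°; with |JH| = 25.7, H = (20.79, 9.952). ∠JHP = 140.8° gives HP at 120.0° from the x-axis; with |HP| = 18.1, P = (11.74, 25.63). The perpendicularity gives PT at right angles to HP, so PT runs at -150.0°; with |PT| = 19.3, T = (-4.975, 15.98). ∠PTG = 91.8° gives TG at -61.80° from the x-axis; with |TG| = 29.8, G = (9.107, -10.29). ∠TGL = 110.3° gives GL at 7.900° from the x-axis; with |GL| = 20.6, L = (29.51, -7.454). Then |PL| = |L − P| = 37.55.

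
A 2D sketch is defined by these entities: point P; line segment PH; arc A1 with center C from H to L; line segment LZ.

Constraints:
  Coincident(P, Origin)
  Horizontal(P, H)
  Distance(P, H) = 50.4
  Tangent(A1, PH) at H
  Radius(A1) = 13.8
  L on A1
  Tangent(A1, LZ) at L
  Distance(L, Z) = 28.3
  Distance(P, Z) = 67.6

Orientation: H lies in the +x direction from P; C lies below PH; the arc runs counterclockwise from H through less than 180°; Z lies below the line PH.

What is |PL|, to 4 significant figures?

42.79

Checks: |CL| = 13.80 ✓; ∠(CL, LZ) = 90.00° ✓; |LZ| = 28.30 ✓; |PZ| = 67.60 ✓.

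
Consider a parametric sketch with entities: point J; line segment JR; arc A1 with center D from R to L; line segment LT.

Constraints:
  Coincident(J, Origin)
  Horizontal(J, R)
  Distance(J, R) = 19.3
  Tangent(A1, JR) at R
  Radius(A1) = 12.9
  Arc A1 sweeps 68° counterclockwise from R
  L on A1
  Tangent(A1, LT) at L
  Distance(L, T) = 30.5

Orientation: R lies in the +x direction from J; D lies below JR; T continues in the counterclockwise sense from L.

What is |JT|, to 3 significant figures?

36.6

J is at the origin; JR is horizontal with |JR| = 19.3 and R on the +x side, so R = (19.3, 0.00). Since A1 is tangent to JR there, DR ⟂ JR, so D = R + (0, -12.9) = (19.3, -12.9). On A1, R sits at bearing 90° from D; a 68° counterclockwise sweep puts L at bearing 158°, so L = D + 12.9·(cos 158°, sin 158°) = (7.34, -8.07). Tangency of A1 to LT means the radius DL is perpendicular to LT, so LT runs along (−sin 158°, cos 158°); with |LT| = 30.5, T = (-4.09, -36.3). Then |JT| = |T − J| = 36.6.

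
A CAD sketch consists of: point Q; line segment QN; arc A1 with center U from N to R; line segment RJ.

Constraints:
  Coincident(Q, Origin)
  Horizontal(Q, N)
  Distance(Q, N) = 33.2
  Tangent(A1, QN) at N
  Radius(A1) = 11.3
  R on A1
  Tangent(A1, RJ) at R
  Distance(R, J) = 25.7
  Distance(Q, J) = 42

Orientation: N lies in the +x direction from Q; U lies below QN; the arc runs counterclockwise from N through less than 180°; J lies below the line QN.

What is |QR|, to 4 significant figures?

24.43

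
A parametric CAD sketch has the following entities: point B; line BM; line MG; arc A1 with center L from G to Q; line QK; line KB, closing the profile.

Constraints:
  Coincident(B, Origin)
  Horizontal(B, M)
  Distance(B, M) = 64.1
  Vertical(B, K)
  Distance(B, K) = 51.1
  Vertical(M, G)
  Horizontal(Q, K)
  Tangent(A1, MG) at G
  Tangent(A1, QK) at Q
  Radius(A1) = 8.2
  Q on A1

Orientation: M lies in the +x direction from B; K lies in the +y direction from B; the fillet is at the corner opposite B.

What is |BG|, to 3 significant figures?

77.1

B is at the origin; BM is horizontal with |BM| = 64.1 and M on the +x side, so M = (64.1, 0.00). B and K share the same x with |BK| = 51.1 and K on the +y side, so K = (0.00, 51.1). The virtual corner opposite B is at (64.1, 51.1). Since A1 is tangent to MG there, LG ⟂ MG and since A1 is tangent to QK there, LQ ⟂ QK, with radius 8.2, so the center L sits 8.2 in from both sides at L = (55.9, 42.9). That places the tangent points at G = (64.1, 42.9) on MG and Q = (55.9, 51.1) on QK. Then |BG| = |G − B| = 77.1.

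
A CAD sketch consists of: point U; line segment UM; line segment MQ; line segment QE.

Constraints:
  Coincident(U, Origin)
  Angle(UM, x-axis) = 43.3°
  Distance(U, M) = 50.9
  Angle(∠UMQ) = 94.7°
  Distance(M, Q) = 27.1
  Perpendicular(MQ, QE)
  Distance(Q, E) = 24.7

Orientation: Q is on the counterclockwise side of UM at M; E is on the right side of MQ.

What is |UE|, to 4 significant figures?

81.65

∠UMQ = 94.7°, so MQ runs at 43.3° + (180° − 94.7°) = 128.6° from the x-axis; with |MQ| = 27.1, Q = M + 27.1·(cos 128.6°, sin 128.6°) = (20.14, 56.09). MQ is perpendicular to QE; with |QE| = 24.7 on the right of MQ, E = Q + 24.7·(0.7815, 0.6239) = (39.44, 71.50). Then |UE| = |E − U| = 81.65.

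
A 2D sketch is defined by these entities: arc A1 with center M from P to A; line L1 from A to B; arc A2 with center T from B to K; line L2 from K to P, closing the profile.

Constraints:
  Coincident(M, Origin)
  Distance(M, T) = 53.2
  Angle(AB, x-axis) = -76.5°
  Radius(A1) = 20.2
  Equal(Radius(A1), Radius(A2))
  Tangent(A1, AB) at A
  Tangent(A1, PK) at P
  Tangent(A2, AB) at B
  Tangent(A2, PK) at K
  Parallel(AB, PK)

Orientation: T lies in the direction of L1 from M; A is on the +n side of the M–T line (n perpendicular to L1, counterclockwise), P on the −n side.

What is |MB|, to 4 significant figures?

56.91

The slot axis is L1's direction at -76.5°, so u = (cos -76.5°, sin -76.5°) = (0.2334, -0.9724) and n = (−sin -76.5°, cos -76.5°) = (0.9724, 0.2334). M is at the origin and T lies 53.2 along u from M, so T = 53.2·u = (12.42, -51.73). Tangency of A1 to both parallel lines with radius 20.2 puts A and P at M ± 20.2·n: A = (19.64, 4.716), P = (-19.64, -4.716). Equal radii place B and K the same way about T: B = T + 20.2·n = (32.06, -47.01), K = T − 20.2·n = (-7.223, -56.45). Then |MB| = |B − M| = 56.91.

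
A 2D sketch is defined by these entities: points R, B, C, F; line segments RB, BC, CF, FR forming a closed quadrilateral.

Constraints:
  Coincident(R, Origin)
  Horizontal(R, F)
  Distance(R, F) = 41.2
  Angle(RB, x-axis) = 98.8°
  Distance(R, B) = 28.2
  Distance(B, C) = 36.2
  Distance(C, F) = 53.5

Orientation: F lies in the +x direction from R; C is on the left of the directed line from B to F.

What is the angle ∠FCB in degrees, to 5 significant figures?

70.004°

R is at the origin; R and F share the same y with |RF| = 41.2 and F in +x, so F = (41.2, 0). RB runs at 98.8° with |RB| = 28.2, so B = (-4.3142, 27.868). C is determined by |BC| = 36.2 and |CF| = 53.5 together: it lies at the intersection of circle(B, 36.2) and circle(F, 53.5). With |BF| = 53.368, the foot of the radical line on BF is 12.145 from B and the perpendicular offset is √(36.2² − 12.145²) = 34.102. Taking the left-of-BF solution: C = (23.851, 50.609).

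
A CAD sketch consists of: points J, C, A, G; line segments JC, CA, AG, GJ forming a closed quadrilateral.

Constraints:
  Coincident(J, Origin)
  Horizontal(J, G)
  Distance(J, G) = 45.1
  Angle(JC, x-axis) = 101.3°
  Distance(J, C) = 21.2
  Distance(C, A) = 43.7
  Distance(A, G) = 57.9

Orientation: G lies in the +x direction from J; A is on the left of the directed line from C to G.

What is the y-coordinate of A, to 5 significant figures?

54.010

J is at the origin; JG is horizontal with |JG| = 45.1 and G in +x, so G = (45.1, 0). JC runs at 101.3° with |JC| = 21.2, so C = (-4.1541, 20.789). A is determined by |CA| = 43.7 and |AG| = 57.9 together: it lies at the intersection of circle(C, 43.7) and circle(G, 57.9). With |CG| = 53.462, the foot of the radical line on CG is 13.238 from C and the perpendicular offset is √(43.7² − 13.238²) = 41.647. Taking the left-of-CG solution: A = (24.237, 54.010).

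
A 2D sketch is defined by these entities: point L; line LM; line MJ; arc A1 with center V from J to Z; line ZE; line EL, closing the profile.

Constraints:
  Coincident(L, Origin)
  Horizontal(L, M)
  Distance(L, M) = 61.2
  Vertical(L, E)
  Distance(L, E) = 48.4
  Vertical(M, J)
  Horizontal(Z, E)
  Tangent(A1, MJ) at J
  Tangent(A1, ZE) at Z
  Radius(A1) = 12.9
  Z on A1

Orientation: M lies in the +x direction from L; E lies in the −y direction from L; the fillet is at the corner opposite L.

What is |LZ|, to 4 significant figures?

68.38

L is at the origin; LM is horizontal with |LM| = 61.2 and M on the +x side, so M = (61.20, 0.000). L and E share the same x with |LE| = 48.4 and E on the −y side, so E = (0.000, -48.40). The virtual corner opposite L is at (61.20, -48.40). Tangency of A1 to MJ means the radius VJ is perpendicular to MJ and since A1 is tangent to ZE there, VZ ⟂ ZE, with radius 12.9, so the center V sits 12.9 in from both sides at V = (48.30, -35.50). That places the tangent points at J = (61.20, -35.50) on MJ and Z = (48.30, -48.40) on ZE. Then |LZ| = |Z − L| = 68.38.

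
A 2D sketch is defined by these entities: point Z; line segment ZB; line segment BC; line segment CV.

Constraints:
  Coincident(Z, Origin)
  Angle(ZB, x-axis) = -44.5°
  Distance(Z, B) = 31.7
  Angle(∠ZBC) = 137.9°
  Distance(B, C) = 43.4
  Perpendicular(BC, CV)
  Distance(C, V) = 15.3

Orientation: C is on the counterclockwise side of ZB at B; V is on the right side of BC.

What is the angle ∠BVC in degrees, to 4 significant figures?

70.58°

Z is at the origin; ZB runs at -44.5° with length 31.7, so B = 31.7·(cos -44.5°, sin -44.5°) = (22.61, -22.22). ∠ZBC = 137.9°, so BC runs at -44.5° + (180° − 137.9°) = -2.400° from the x-axis; with |BC| = 43.4, C = B + 43.4·(cos -2.400°, sin -2.400°) = (65.97, -24.04). The perpendicularity gives CV at right angles to BC; with |CV| = 15.3 on the right of BC, V = C + 15.3·(-0.04188, -0.9991) = (65.33, -39.32). Then cos ∠BVC = VB·VC / (|VB||VC|), giving 70.58°.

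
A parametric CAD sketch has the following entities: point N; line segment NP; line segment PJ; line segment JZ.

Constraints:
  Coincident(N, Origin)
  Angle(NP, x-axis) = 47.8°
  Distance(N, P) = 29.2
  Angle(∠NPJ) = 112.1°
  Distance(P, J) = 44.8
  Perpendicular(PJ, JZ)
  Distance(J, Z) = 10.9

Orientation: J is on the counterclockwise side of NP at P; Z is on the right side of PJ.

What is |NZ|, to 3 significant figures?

67.5

N is at the origin; NP runs at 47.8° with length 29.2, so P = 29.2·(cos 47.8°, sin 47.8°) = (19.6, 21.6). ∠NPJ = 112.1°, so PJ runs at 47.8° + (180° − 112.1°) = 116° from the x-axis; with |PJ| = 44.8, J = P + 44.8·(cos 116°, sin 116°) = (0.186, 62.0). The perpendicularity gives JZ at right angles to PJ; with |JZ| = 10.9 on the right of PJ, Z = J + 10.9·(0.901, 0.434) = (10.0, 66.7). Then |NZ| = |Z − N| = 67.5.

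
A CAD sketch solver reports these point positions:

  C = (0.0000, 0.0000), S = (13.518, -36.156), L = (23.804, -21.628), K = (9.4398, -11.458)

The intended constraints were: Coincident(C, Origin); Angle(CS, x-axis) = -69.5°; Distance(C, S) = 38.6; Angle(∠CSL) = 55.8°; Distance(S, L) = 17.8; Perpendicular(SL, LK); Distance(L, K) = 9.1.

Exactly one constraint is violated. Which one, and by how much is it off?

Distance(L, K) = 9.1 — off by 8.50.

C = (0.00, 0.00) ✓; CS at -69.50° ✓; |CS| = 38.60 ✓; ∠CSL = 55.80° ✓; |SL| = 17.80 ✓; ∠(SL, LK) = 90.00° ✓; |LK| = 17.60 ✗.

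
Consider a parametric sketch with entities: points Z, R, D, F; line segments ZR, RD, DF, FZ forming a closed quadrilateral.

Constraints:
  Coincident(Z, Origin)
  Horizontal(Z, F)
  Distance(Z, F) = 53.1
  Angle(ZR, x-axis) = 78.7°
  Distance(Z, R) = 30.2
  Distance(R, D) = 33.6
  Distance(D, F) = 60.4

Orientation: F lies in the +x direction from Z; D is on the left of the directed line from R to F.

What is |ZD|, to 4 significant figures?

61.66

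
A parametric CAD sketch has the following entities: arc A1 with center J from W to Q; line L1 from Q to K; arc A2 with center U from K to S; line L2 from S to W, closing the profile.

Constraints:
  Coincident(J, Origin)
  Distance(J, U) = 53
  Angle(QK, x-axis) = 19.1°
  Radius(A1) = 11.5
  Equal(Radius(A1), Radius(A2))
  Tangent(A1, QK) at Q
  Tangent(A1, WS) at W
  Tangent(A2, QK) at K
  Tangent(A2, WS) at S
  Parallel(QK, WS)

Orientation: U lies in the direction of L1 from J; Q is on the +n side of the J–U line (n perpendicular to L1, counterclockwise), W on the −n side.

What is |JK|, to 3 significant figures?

54.2

The slot axis is L1's direction at 19.1°, so u = (cos 19.1°, sin 19.1°) = (0.945, 0.327) and n = (−sin 19.1°, cos 19.1°) = (-0.327, 0.945). J is at the origin and U lies 53.0 along u from J, so U = 53.0·u = (50.1, 17.3). Tangency of A1 to both parallel lines with radius 11.5 puts Q and W at J ± 11.5·n: Q = (-3.76, 10.9), W = (3.76, -10.9). Equal radii place K and S the same way about U: K = U + 11.5·n = (46.3, 28.2), S = U − 11.5·n = (53.8, 6.48). Then |JK| = |K − J| = 54.2.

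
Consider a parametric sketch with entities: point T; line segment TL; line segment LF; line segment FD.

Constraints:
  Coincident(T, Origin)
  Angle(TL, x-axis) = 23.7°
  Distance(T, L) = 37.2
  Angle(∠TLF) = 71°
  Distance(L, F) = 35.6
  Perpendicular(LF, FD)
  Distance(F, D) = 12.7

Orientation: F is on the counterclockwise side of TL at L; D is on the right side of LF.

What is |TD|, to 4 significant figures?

53.33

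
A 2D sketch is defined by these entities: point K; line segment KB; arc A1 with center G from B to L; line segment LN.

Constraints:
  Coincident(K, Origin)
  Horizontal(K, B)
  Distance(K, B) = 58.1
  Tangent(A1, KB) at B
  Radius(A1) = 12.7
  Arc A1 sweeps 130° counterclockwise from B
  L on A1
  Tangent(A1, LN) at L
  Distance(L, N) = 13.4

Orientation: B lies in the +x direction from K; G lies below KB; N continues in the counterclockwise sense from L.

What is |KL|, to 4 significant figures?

52.68

K is at the origin; K and B share the same y with |KB| = 58.1 and B on the +x side, so B = (58.10, 0.000). Tangency of A1 to KB means the radius GB is perpendicular to KB, so G = B + (0, -12.7) = (58.10, -12.70). On A1, B sits at bearing 90° from G; a 130° counterclockwise sweep puts L at bearing 220°, so L = G + 12.7·(cos 220°, sin 220°) = (48.37, -20.86). Then |KL| = |L − K| = 52.68.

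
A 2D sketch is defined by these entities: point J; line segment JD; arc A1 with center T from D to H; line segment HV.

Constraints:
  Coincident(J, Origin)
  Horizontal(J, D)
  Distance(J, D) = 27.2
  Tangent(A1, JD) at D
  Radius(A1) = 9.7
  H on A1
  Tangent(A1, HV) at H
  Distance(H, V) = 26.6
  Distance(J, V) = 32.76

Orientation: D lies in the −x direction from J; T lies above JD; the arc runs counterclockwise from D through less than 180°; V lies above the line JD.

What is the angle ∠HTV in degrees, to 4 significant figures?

69.97°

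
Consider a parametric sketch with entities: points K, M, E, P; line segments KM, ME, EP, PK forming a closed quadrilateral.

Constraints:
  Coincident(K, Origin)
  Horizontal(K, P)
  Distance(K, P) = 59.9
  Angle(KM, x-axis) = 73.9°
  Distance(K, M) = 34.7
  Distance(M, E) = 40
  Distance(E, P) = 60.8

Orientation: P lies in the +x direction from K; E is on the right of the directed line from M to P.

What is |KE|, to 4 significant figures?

5.356

Checks: |ME| = 40.00 ✓; |EP| = 60.80 ✓.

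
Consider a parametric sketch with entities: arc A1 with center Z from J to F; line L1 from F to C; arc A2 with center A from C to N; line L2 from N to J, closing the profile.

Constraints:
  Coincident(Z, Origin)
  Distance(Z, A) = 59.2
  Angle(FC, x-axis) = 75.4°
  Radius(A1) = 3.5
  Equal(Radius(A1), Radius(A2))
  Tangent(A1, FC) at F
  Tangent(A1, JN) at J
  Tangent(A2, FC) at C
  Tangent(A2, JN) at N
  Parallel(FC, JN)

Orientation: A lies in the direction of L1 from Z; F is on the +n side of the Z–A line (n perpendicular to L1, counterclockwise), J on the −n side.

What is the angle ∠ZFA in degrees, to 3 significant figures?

86.6°

The slot axis is L1's direction at 75.4°, so u = (cos 75.4°, sin 75.4°) = (0.252, 0.968) and n = (−sin 75.4°, cos 75.4°) = (-0.968, 0.252). Z is at the origin and A lies 59.2 along u from Z, so A = 59.2·u = (14.9, 57.3). Tangency of A1 to both parallel lines with radius 3.5 puts F and J at Z ± 3.5·n: F = (-3.39, 0.882), J = (3.39, -0.882). Then cos ∠ZFA = FZ·FA / (|FZ||FA|), giving 86.6°.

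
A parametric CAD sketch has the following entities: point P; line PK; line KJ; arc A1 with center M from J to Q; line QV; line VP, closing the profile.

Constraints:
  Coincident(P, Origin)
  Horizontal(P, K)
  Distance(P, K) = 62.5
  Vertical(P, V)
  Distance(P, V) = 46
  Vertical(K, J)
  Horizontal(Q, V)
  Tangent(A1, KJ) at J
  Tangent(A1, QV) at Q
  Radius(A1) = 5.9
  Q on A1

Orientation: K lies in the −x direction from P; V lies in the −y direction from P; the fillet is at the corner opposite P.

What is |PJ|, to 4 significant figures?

74.26

P is at the origin; P and K share the same y with |PK| = 62.5 and K on the −x side, so K = (-62.50, 0.000). PV is vertical with |PV| = 46.0 and V on the −y side, so V = (0.000, -46.00). The virtual corner opposite P is at (-62.50, -46.00). Tangency of A1 to KJ means the radius MJ is perpendicular to KJ and the tangent condition forces MQ to be normal to QV, with radius 5.9, so the center M sits 5.9 in from both sides at M = (-56.60, -40.10). That places the tangent points at J = (-62.50, -40.10) on KJ and Q = (-56.60, -46.00) on QV. Then |PJ| = |J − P| = 74.26.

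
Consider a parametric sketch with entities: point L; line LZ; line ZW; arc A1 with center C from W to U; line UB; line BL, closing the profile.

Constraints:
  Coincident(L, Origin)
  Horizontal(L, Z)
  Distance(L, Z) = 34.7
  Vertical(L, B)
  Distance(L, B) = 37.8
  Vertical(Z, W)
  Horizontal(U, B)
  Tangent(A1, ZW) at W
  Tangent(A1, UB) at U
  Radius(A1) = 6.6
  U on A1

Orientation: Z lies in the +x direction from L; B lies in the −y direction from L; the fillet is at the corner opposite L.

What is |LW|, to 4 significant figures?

46.66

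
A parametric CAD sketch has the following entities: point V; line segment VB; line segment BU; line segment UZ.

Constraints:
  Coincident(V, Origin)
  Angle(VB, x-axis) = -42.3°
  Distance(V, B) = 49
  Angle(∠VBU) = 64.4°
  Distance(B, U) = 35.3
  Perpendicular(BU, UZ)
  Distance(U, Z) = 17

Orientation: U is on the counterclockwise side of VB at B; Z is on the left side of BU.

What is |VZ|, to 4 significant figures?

30.64

∠VBU = 64.4°, so BU runs at -42.3° + (180° − 64.4°) = 73.30° from the x-axis; with |BU| = 35.3, U = B + 35.3·(cos 73.30°, sin 73.30°) = (46.39, 0.8335). BU ⟂ UZ; with |UZ| = 17.0 on the left of BU, Z = U + 17.0·(-0.9578, 0.2874) = (30.10, 5.719). Then |VZ| = |Z − V| = 30.64.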